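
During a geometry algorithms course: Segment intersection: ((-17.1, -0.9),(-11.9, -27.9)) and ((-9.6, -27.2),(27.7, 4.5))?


Cross products: d1=1218.74, d2=46.8, d3=65.74, d4=1237.68
d1*d2 < 0 and d3*d4 < 0? no

No, they don't intersect


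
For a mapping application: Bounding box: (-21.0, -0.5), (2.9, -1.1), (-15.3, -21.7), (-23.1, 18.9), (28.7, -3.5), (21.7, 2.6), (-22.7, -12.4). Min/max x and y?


x range: [-23.1, 28.7]
y range: [-21.7, 18.9]
Bounding box: (-23.1,-21.7) to (28.7,18.9)

(-23.1,-21.7) to (28.7,18.9)


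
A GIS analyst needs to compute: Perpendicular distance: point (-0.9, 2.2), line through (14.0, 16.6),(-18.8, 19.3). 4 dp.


|cross product| = 512.55
|line direction| = sqrt(1083.13) = 32.9109
Distance = 512.55/sqrt(1083.13) = 15.5738

15.5738


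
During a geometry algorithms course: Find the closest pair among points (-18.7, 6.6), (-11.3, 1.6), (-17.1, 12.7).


d(P0,P1) = 8.9308, d(P0,P2) = 6.3063, d(P1,P2) = 12.524
Closest: P0 and P2

Closest pair: (-18.7, 6.6) and (-17.1, 12.7), distance = 6.3063


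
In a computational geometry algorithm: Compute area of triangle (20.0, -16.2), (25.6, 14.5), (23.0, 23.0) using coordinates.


Area = |x_A(y_B-y_C) + x_B(y_C-y_A) + x_C(y_A-y_B)|/2
= |(-170) + 1003.52 + (-706.1)|/2
= 127.42/2 = 63.71

63.71


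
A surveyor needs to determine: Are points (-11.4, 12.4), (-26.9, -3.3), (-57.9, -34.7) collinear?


Cross product: ((-26.9)-(-11.4))*((-34.7)-12.4) - ((-3.3)-12.4)*((-57.9)-(-11.4))
= 0

Yes, collinear


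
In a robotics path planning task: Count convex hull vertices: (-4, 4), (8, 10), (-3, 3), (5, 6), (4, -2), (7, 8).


Convex hull vertices (CCW): (-4, 4), (-3, 3), (4, -2), (8, 10)
Count = 4

4


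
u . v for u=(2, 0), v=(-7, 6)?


u . v = u_x*v_x + u_y*v_y = 2*(-7) + 0*6
= (-14) + 0 = -14

-14


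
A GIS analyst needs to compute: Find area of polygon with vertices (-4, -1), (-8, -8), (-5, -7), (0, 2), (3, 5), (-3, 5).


Shoelace sum: ((-4)*(-8) - (-8)*(-1)) + ((-8)*(-7) - (-5)*(-8)) + ((-5)*2 - 0*(-7)) + (0*5 - 3*2) + (3*5 - (-3)*5) + ((-3)*(-1) - (-4)*5)
= 77
Area = |77|/2 = 38.5

38.5


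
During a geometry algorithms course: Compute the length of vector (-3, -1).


|u| = sqrt((-3)^2 + (-1)^2) = sqrt(10) = 3.1623

3.1623


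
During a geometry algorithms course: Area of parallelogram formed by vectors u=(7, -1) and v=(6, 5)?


|u x v| = |7*5 - (-1)*6|
= |35 - (-6)| = 41

41


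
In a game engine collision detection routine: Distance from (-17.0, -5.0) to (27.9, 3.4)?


dx=44.9, dy=8.4
d^2 = 44.9^2 + 8.4^2 = 2086.57
d = sqrt(2086.57) = 45.679

45.679


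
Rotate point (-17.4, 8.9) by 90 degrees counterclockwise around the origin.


90° CCW: (x,y) -> (-y, x)
(-17.4,8.9) -> (-8.9, -17.4)

(-8.9, -17.4)


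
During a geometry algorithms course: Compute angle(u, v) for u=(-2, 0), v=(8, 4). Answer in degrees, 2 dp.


u.v = -16, |u| = sqrt(4) = 2, |v| = sqrt(80) = 8.9443
cos(theta) = u.v/(|u||v|) = -16/sqrt(320) = -0.894427
theta = acos(-0.894427) = 153.43 degrees

153.43 degrees


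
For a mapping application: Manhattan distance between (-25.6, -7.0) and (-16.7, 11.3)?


|(-25.6)-(-16.7)| + |(-7)-11.3| = 8.9 + 18.3 = 27.2

27.2


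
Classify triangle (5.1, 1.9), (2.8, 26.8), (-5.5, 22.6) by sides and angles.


Side lengths squared: AB^2=625.3, BC^2=86.53, CA^2=540.85
Sorted: [86.53, 540.85, 625.3]
By sides: Scalene, By angles: Acute

Scalene, Acute


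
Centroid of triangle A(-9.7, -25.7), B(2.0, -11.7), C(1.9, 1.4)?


Centroid = ((x_A+x_B+x_C)/3, (y_A+y_B+y_C)/3)
= (((-9.7)+2+1.9)/3, ((-25.7)+(-11.7)+1.4)/3)
= (-1.9333, -12)

(-1.9333, -12)


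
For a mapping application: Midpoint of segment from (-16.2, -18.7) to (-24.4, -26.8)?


M = (((-16.2)+(-24.4))/2, ((-18.7)+(-26.8))/2)
= (-20.3, -22.75)

(-20.3, -22.75)


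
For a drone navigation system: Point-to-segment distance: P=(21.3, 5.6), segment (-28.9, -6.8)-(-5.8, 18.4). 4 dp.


Project P onto AB: t = 1 (clamped to [0,1])
Closest point on segment: (-5.8, 18.4)
Distance: 29.9708

29.9708


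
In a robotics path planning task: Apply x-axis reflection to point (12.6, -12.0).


Reflection over x-axis: (x,y) -> (x,-y)
(12.6, -12) -> (12.6, 12)

(12.6, 12)


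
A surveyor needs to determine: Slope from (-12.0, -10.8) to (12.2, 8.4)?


slope = (y2-y1)/(x2-x1) = (8.4-(-10.8))/(12.2-(-12)) = 19.2/24.2 = 0.7934

0.7934


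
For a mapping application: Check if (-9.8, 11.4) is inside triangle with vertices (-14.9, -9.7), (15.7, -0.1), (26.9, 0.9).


Cross products: AB x AP = 596.7, BC x BP = 154.3, CA x CP = -827.92
All same sign? no

No, outside


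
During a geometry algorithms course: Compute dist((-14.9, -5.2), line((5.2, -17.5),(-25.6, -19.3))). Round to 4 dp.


|cross product| = 415.02
|line direction| = sqrt(951.88) = 30.8526
Distance = 415.02/sqrt(951.88) = 13.4517

13.4517


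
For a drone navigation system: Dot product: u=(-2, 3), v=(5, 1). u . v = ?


u . v = u_x*v_x + u_y*v_y = (-2)*5 + 3*1
= (-10) + 3 = -7

-7


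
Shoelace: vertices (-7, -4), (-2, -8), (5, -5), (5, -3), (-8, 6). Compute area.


Shoelace sum: ((-7)*(-8) - (-2)*(-4)) + ((-2)*(-5) - 5*(-8)) + (5*(-3) - 5*(-5)) + (5*6 - (-8)*(-3)) + ((-8)*(-4) - (-7)*6)
= 188
Area = |188|/2 = 94

94


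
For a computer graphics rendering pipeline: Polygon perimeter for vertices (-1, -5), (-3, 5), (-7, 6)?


Sides: (-1, -5)->(-3, 5): sqrt(104) = 10.198039, (-3, 5)->(-7, 6): sqrt(17) = 4.123106, (-7, 6)->(-1, -5): sqrt(157) = 12.529964
Sum = 26.851109
Perimeter = 26.8511

26.8511


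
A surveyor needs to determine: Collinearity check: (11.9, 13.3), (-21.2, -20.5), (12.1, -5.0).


Cross product: ((-21.2)-11.9)*((-5)-13.3) - ((-20.5)-13.3)*(12.1-11.9)
= 612.49

No, not collinear


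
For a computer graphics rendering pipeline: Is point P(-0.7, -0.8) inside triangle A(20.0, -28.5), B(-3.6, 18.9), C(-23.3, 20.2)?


Cross products: AB x AP = 327.46, BC x BP = 384.32, CA x CP = 191.32
All same sign? yes

Yes, inside


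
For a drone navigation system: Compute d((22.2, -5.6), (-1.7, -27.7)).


dx=-23.9, dy=-22.1
d^2 = (-23.9)^2 + (-22.1)^2 = 1059.62
d = sqrt(1059.62) = 32.5518

32.5518


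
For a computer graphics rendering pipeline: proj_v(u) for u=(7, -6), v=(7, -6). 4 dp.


u.v = 85, |v| = sqrt(85) = 9.2195
Scalar projection = u.v / |v| = 85 / sqrt(85) = 9.2195

9.2195


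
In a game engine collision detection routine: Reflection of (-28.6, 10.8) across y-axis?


Reflection over y-axis: (x,y) -> (-x,y)
(-28.6, 10.8) -> (28.6, 10.8)

(28.6, 10.8)


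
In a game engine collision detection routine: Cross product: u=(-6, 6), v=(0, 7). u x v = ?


u x v = u_x*v_y - u_y*v_x = (-6)*7 - 6*0
= (-42) - 0 = -42

-42


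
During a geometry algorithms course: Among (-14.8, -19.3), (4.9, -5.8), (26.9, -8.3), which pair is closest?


d(P0,P1) = 23.8818, d(P0,P2) = 43.1264, d(P1,P2) = 22.1416
Closest: P1 and P2

Closest pair: (4.9, -5.8) and (26.9, -8.3), distance = 22.1416


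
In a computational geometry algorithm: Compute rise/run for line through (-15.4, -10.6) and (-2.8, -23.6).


slope = (y2-y1)/(x2-x1) = ((-23.6)-(-10.6))/((-2.8)-(-15.4)) = (-13)/12.6 = -1.0317

-1.0317


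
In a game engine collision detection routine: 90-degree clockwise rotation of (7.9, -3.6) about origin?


90° CW: (x,y) -> (y, -x)
(7.9,-3.6) -> (-3.6, -7.9)

(-3.6, -7.9)


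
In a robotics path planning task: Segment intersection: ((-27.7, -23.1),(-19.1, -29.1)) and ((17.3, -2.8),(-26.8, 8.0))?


Cross products: d1=1381.23, d2=1552.95, d3=444.58, d4=272.86
d1*d2 < 0 and d3*d4 < 0? no

No, they don't intersect


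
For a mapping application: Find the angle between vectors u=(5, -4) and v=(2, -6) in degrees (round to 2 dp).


u.v = 34, |u| = sqrt(41) = 6.4031, |v| = sqrt(40) = 6.3246
cos(theta) = u.v/(|u||v|) = 34/sqrt(1640) = 0.83957
theta = acos(0.83957) = 32.91 degrees

32.91 degrees


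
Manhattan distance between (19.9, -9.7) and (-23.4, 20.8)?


|19.9-(-23.4)| + |(-9.7)-20.8| = 43.3 + 30.5 = 73.8

73.8


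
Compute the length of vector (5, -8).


|u| = sqrt(5^2 + (-8)^2) = sqrt(89) = 9.434

9.434


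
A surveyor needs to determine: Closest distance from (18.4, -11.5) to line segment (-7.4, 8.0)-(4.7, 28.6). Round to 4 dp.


Project P onto AB: t = 0 (clamped to [0,1])
Closest point on segment: (-7.4, 8)
Distance: 32.3402

32.3402


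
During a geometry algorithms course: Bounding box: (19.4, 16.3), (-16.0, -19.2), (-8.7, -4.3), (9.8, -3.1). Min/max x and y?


x range: [-16, 19.4]
y range: [-19.2, 16.3]
Bounding box: (-16,-19.2) to (19.4,16.3)

(-16,-19.2) to (19.4,16.3)


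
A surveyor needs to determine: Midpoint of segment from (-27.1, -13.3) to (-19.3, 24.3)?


M = (((-27.1)+(-19.3))/2, ((-13.3)+24.3)/2)
= (-23.2, 5.5)

(-23.2, 5.5)


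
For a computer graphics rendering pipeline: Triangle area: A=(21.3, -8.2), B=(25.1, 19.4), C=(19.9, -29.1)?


Area = |x_A(y_B-y_C) + x_B(y_C-y_A) + x_C(y_A-y_B)|/2
= |1033.05 + (-524.59) + (-549.24)|/2
= 40.78/2 = 20.39

20.39


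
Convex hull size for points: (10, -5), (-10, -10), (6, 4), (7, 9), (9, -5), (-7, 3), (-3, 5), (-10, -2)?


Convex hull vertices (CCW): (-10, -10), (10, -5), (7, 9), (-3, 5), (-7, 3), (-10, -2)
Count = 6

6


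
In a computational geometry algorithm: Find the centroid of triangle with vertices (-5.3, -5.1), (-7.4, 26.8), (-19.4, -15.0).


Centroid = ((x_A+x_B+x_C)/3, (y_A+y_B+y_C)/3)
= (((-5.3)+(-7.4)+(-19.4))/3, ((-5.1)+26.8+(-15))/3)
= (-10.7, 2.2333)

(-10.7, 2.2333)


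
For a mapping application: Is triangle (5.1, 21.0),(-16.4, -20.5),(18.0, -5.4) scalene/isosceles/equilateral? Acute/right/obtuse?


Side lengths squared: AB^2=2184.5, BC^2=1411.37, CA^2=863.37
Sorted: [863.37, 1411.37, 2184.5]
By sides: Scalene, By angles: Acute

Scalene, Acute


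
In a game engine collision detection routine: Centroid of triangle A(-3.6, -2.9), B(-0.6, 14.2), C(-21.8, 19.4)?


Centroid = ((x_A+x_B+x_C)/3, (y_A+y_B+y_C)/3)
= (((-3.6)+(-0.6)+(-21.8))/3, ((-2.9)+14.2+19.4)/3)
= (-8.6667, 10.2333)

(-8.6667, 10.2333)


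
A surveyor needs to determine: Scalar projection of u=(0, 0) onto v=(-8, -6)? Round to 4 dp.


u.v = 0, |v| = sqrt(100) = 10
Scalar projection = u.v / |v| = 0 / sqrt(100) = 0

0


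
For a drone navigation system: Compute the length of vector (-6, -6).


|u| = sqrt((-6)^2 + (-6)^2) = sqrt(72) = 8.4853

8.4853


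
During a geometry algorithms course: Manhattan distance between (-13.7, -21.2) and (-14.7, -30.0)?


|(-13.7)-(-14.7)| + |(-21.2)-(-30)| = 1 + 8.8 = 9.8

9.8


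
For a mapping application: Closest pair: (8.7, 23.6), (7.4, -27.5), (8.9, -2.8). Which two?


d(P0,P1) = 51.1165, d(P0,P2) = 26.4008, d(P1,P2) = 24.7455
Closest: P1 and P2

Closest pair: (7.4, -27.5) and (8.9, -2.8), distance = 24.7455


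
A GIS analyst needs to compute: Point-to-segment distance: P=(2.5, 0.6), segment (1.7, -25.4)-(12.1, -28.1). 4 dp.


Project P onto AB: t = 0 (clamped to [0,1])
Closest point on segment: (1.7, -25.4)
Distance: 26.0123

26.0123


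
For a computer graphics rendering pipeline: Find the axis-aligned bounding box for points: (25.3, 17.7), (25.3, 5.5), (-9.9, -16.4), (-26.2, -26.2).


x range: [-26.2, 25.3]
y range: [-26.2, 17.7]
Bounding box: (-26.2,-26.2) to (25.3,17.7)

(-26.2,-26.2) to (25.3,17.7)


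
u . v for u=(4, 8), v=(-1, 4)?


u . v = u_x*v_x + u_y*v_y = 4*(-1) + 8*4
= (-4) + 32 = 28

28


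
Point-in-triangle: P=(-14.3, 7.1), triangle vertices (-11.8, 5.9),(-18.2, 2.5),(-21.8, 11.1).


Cross products: AB x AP = -16.18, BC x BP = -50.1, CA x CP = -1
All same sign? yes

Yes, inside


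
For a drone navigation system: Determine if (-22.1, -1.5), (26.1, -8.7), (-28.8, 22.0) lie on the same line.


Cross product: (26.1-(-22.1))*(22-(-1.5)) - ((-8.7)-(-1.5))*((-28.8)-(-22.1))
= 1084.46

No, not collinear


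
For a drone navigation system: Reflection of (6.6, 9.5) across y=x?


Reflection over y=x: (x,y) -> (y,x)
(6.6, 9.5) -> (9.5, 6.6)

(9.5, 6.6)


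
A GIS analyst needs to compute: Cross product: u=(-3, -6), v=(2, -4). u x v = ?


u x v = u_x*v_y - u_y*v_x = (-3)*(-4) - (-6)*2
= 12 - (-12) = 24

24


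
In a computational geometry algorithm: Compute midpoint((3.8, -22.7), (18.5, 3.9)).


M = ((3.8+18.5)/2, ((-22.7)+3.9)/2)
= (11.15, -9.4)

(11.15, -9.4)


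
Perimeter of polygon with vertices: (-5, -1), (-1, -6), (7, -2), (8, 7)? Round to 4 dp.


Sides: (-5, -1)->(-1, -6): sqrt(41) = 6.403124, (-1, -6)->(7, -2): sqrt(80) = 8.944272, (7, -2)->(8, 7): sqrt(82) = 9.055385, (8, 7)->(-5, -1): sqrt(233) = 15.264338
Sum = 39.667119
Perimeter = 39.6671

39.6671


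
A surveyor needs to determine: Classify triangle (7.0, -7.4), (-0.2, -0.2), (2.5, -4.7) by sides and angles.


Side lengths squared: AB^2=103.68, BC^2=27.54, CA^2=27.54
Sorted: [27.54, 27.54, 103.68]
By sides: Isosceles, By angles: Obtuse

Isosceles, Obtuse


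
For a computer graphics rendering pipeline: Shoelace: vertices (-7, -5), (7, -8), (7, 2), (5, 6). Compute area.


Shoelace sum: ((-7)*(-8) - 7*(-5)) + (7*2 - 7*(-8)) + (7*6 - 5*2) + (5*(-5) - (-7)*6)
= 210
Area = |210|/2 = 105

105


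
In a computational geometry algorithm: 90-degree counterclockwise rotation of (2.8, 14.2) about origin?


90° CCW: (x,y) -> (-y, x)
(2.8,14.2) -> (-14.2, 2.8)

(-14.2, 2.8)


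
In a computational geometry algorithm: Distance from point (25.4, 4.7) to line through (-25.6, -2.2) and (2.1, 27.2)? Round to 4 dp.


|cross product| = 1308.27
|line direction| = sqrt(1631.65) = 40.3937
Distance = 1308.27/sqrt(1631.65) = 32.388

32.388


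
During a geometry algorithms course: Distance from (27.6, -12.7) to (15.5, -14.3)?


dx=-12.1, dy=-1.6
d^2 = (-12.1)^2 + (-1.6)^2 = 148.97
d = sqrt(148.97) = 12.2053

12.2053


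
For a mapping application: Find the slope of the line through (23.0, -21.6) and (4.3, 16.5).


slope = (y2-y1)/(x2-x1) = (16.5-(-21.6))/(4.3-23) = 38.1/(-18.7) = -2.0374

-2.0374


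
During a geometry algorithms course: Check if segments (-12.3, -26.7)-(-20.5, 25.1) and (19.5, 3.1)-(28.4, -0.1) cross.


Cross products: d1=-366.98, d2=67.8, d3=-1891.6, d4=-2326.38
d1*d2 < 0 and d3*d4 < 0? no

No, they don't intersect


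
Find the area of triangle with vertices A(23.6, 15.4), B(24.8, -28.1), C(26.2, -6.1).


Area = |x_A(y_B-y_C) + x_B(y_C-y_A) + x_C(y_A-y_B)|/2
= |(-519.2) + (-533.2) + 1139.7|/2
= 87.3/2 = 43.65

43.65


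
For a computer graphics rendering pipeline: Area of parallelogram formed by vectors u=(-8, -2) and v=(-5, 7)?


|u x v| = |(-8)*7 - (-2)*(-5)|
= |(-56) - 10| = 66

66


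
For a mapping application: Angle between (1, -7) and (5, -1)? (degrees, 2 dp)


u.v = 12, |u| = sqrt(50) = 7.0711, |v| = sqrt(26) = 5.099
cos(theta) = u.v/(|u||v|) = 12/sqrt(1300) = 0.33282
theta = acos(0.33282) = 70.56 degrees

70.56 degrees


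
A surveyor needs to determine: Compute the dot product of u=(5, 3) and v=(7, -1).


u . v = u_x*v_x + u_y*v_y = 5*7 + 3*(-1)
= 35 + (-3) = 32

32


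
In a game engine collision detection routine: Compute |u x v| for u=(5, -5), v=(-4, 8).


|u x v| = |5*8 - (-5)*(-4)|
= |40 - 20| = 20

20


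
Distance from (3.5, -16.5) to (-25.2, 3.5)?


dx=-28.7, dy=20
d^2 = (-28.7)^2 + 20^2 = 1223.69
d = sqrt(1223.69) = 34.9813

34.9813


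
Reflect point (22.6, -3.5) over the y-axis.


Reflection over y-axis: (x,y) -> (-x,y)
(22.6, -3.5) -> (-22.6, -3.5)

(-22.6, -3.5)


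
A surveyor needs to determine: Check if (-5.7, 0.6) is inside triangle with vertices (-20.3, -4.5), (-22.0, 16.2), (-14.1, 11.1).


Cross products: AB x AP = -310.89, BC x BP = -40.11, CA x CP = 196.14
All same sign? no

No, outside


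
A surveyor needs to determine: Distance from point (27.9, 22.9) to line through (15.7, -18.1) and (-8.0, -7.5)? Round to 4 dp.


|cross product| = 1101.02
|line direction| = sqrt(674.05) = 25.9625
Distance = 1101.02/sqrt(674.05) = 42.4081

42.4081


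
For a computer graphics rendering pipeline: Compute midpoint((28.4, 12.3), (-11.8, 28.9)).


M = ((28.4+(-11.8))/2, (12.3+28.9)/2)
= (8.3, 20.6)

(8.3, 20.6)


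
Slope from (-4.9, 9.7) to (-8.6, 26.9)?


slope = (y2-y1)/(x2-x1) = (26.9-9.7)/((-8.6)-(-4.9)) = 17.2/(-3.7) = -4.6486

-4.6486


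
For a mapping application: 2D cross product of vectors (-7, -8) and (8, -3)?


u x v = u_x*v_y - u_y*v_x = (-7)*(-3) - (-8)*8
= 21 - (-64) = 85

85


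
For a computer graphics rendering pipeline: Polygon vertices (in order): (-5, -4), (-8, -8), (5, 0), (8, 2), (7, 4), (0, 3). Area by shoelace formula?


Shoelace sum: ((-5)*(-8) - (-8)*(-4)) + ((-8)*0 - 5*(-8)) + (5*2 - 8*0) + (8*4 - 7*2) + (7*3 - 0*4) + (0*(-4) - (-5)*3)
= 112
Area = |112|/2 = 56

56


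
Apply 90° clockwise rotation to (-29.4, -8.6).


90° CW: (x,y) -> (y, -x)
(-29.4,-8.6) -> (-8.6, 29.4)

(-8.6, 29.4)


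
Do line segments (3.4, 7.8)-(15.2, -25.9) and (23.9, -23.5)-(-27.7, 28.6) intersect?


Cross products: d1=-547.03, d2=577.11, d3=321.51, d4=-802.63
d1*d2 < 0 and d3*d4 < 0? yes

Yes, they intersect


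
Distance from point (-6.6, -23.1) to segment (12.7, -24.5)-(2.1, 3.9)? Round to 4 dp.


Project P onto AB: t = 0.2659 (clamped to [0,1])
Closest point on segment: (9.8815, -16.9485)
Distance: 17.592

17.592


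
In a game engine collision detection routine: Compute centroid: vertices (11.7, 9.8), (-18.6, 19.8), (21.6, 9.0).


Centroid = ((x_A+x_B+x_C)/3, (y_A+y_B+y_C)/3)
= ((11.7+(-18.6)+21.6)/3, (9.8+19.8+9)/3)
= (4.9, 12.8667)

(4.9, 12.8667)


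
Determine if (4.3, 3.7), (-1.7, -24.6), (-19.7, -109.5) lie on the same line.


Cross product: ((-1.7)-4.3)*((-109.5)-3.7) - ((-24.6)-3.7)*((-19.7)-4.3)
= 0

Yes, collinear


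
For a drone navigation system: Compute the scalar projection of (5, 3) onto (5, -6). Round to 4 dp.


u.v = 7, |v| = sqrt(61) = 7.8102
Scalar projection = u.v / |v| = 7 / sqrt(61) = 0.8963

0.8963


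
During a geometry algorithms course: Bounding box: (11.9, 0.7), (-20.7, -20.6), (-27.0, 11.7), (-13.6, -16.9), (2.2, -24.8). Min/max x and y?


x range: [-27, 11.9]
y range: [-24.8, 11.7]
Bounding box: (-27,-24.8) to (11.9,11.7)

(-27,-24.8) to (11.9,11.7)


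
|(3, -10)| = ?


|u| = sqrt(3^2 + (-10)^2) = sqrt(109) = 10.4403

10.4403


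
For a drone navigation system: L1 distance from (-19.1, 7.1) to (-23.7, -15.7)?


|(-19.1)-(-23.7)| + |7.1-(-15.7)| = 4.6 + 22.8 = 27.4

27.4


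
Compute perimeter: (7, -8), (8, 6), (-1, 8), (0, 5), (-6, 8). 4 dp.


Sides: (7, -8)->(8, 6): sqrt(197) = 14.035669, (8, 6)->(-1, 8): sqrt(85) = 9.219544, (-1, 8)->(0, 5): sqrt(10) = 3.162278, (0, 5)->(-6, 8): sqrt(45) = 6.708204, (-6, 8)->(7, -8): sqrt(425) = 20.615528
Sum = 53.741223
Perimeter = 53.7412

53.7412


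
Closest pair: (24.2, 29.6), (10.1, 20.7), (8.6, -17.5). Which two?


d(P0,P1) = 16.6739, d(P0,P2) = 49.6162, d(P1,P2) = 38.2294
Closest: P0 and P1

Closest pair: (24.2, 29.6) and (10.1, 20.7), distance = 16.6739


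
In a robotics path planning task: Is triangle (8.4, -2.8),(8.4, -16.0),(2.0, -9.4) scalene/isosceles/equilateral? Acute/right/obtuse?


Side lengths squared: AB^2=174.24, BC^2=84.52, CA^2=84.52
Sorted: [84.52, 84.52, 174.24]
By sides: Isosceles, By angles: Obtuse

Isosceles, Obtuse


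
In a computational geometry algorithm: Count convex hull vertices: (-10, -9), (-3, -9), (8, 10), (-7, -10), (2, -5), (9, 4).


Convex hull vertices (CCW): (-10, -9), (-7, -10), (-3, -9), (2, -5), (9, 4), (8, 10)
Count = 6

6


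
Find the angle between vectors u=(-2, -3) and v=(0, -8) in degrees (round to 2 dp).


u.v = 24, |u| = sqrt(13) = 3.6056, |v| = sqrt(64) = 8
cos(theta) = u.v/(|u||v|) = 24/sqrt(832) = 0.83205
theta = acos(0.83205) = 33.69 degrees

33.69 degrees


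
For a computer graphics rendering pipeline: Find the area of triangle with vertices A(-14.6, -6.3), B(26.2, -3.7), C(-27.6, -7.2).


Area = |x_A(y_B-y_C) + x_B(y_C-y_A) + x_C(y_A-y_B)|/2
= |(-51.1) + (-23.58) + 71.76|/2
= 2.92/2 = 1.46

1.46


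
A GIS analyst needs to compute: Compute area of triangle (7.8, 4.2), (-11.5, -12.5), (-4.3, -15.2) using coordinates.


Area = |x_A(y_B-y_C) + x_B(y_C-y_A) + x_C(y_A-y_B)|/2
= |21.06 + 223.1 + (-71.81)|/2
= 172.35/2 = 86.175

86.175


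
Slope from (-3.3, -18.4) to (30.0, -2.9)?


slope = (y2-y1)/(x2-x1) = ((-2.9)-(-18.4))/(30-(-3.3)) = 15.5/33.3 = 0.4655

0.4655


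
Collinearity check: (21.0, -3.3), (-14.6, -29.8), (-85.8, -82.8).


Cross product: ((-14.6)-21)*((-82.8)-(-3.3)) - ((-29.8)-(-3.3))*((-85.8)-21)
= 0

Yes, collinear


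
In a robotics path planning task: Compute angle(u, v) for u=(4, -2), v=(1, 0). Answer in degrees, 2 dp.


u.v = 4, |u| = sqrt(20) = 4.4721, |v| = sqrt(1) = 1
cos(theta) = u.v/(|u||v|) = 4/sqrt(20) = 0.894427
theta = acos(0.894427) = 26.57 degrees

26.57 degrees


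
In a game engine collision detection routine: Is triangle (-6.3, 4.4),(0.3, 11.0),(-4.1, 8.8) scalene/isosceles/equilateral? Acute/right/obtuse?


Side lengths squared: AB^2=87.12, BC^2=24.2, CA^2=24.2
Sorted: [24.2, 24.2, 87.12]
By sides: Isosceles, By angles: Obtuse

Isosceles, Obtuse


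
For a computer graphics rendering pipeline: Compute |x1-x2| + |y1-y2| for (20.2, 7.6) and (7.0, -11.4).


|20.2-7| + |7.6-(-11.4)| = 13.2 + 19 = 32.2

32.2


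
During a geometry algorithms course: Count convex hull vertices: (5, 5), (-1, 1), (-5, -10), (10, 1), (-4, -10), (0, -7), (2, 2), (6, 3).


Convex hull vertices (CCW): (-5, -10), (-4, -10), (0, -7), (10, 1), (5, 5), (-1, 1)
Count = 6

6


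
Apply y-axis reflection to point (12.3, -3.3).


Reflection over y-axis: (x,y) -> (-x,y)
(12.3, -3.3) -> (-12.3, -3.3)

(-12.3, -3.3)


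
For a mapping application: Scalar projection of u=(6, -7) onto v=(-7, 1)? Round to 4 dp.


u.v = -49, |v| = sqrt(50) = 7.0711
Scalar projection = u.v / |v| = -49 / sqrt(50) = -6.9296

-6.9296


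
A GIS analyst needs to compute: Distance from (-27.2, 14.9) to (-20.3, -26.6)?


dx=6.9, dy=-41.5
d^2 = 6.9^2 + (-41.5)^2 = 1769.86
d = sqrt(1769.86) = 42.0697

42.0697


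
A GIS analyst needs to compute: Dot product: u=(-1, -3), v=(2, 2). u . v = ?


u . v = u_x*v_x + u_y*v_y = (-1)*2 + (-3)*2
= (-2) + (-6) = -8

-8


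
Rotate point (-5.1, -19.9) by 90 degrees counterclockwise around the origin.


90° CCW: (x,y) -> (-y, x)
(-5.1,-19.9) -> (19.9, -5.1)

(19.9, -5.1)


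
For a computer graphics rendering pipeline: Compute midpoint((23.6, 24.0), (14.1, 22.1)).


M = ((23.6+14.1)/2, (24+22.1)/2)
= (18.85, 23.05)

(18.85, 23.05)


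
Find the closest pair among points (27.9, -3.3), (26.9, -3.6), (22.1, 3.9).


d(P0,P1) = 1.044, d(P0,P2) = 9.2455, d(P1,P2) = 8.9045
Closest: P0 and P1

Closest pair: (27.9, -3.3) and (26.9, -3.6), distance = 1.044


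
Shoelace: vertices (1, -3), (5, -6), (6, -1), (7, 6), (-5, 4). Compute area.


Shoelace sum: (1*(-6) - 5*(-3)) + (5*(-1) - 6*(-6)) + (6*6 - 7*(-1)) + (7*4 - (-5)*6) + ((-5)*(-3) - 1*4)
= 152
Area = |152|/2 = 76

76


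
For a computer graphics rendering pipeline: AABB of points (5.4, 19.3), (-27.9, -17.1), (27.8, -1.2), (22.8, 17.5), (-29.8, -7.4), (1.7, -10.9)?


x range: [-29.8, 27.8]
y range: [-17.1, 19.3]
Bounding box: (-29.8,-17.1) to (27.8,19.3)

(-29.8,-17.1) to (27.8,19.3)


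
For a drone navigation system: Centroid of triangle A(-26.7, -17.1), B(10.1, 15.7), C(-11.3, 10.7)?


Centroid = ((x_A+x_B+x_C)/3, (y_A+y_B+y_C)/3)
= (((-26.7)+10.1+(-11.3))/3, ((-17.1)+15.7+10.7)/3)
= (-9.3, 3.1)

(-9.3, 3.1)


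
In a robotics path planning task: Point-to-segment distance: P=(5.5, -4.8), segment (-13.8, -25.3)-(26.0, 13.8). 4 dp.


Project P onto AB: t = 0.5043 (clamped to [0,1])
Closest point on segment: (6.2696, -5.5834)
Distance: 1.0982

1.0982


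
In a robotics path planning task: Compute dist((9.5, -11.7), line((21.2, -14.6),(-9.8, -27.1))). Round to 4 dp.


|cross product| = 236.15
|line direction| = sqrt(1117.25) = 33.4253
Distance = 236.15/sqrt(1117.25) = 7.065

7.065


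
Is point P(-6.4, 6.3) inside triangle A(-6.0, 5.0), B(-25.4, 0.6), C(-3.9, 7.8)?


Cross products: AB x AP = -26.98, BC x BP = -14.25, CA x CP = -3.85
All same sign? yes

Yes, inside


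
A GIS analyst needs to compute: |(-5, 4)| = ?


|u| = sqrt((-5)^2 + 4^2) = sqrt(41) = 6.4031

6.4031


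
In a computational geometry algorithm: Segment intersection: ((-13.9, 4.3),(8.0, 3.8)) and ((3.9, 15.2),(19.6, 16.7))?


Cross products: d1=-144.43, d2=-185.13, d3=247.61, d4=288.31
d1*d2 < 0 and d3*d4 < 0? no

No, they don't intersect


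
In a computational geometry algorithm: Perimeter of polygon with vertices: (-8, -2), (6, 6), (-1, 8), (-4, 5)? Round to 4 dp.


Sides: (-8, -2)->(6, 6): sqrt(260) = 16.124515, (6, 6)->(-1, 8): sqrt(53) = 7.28011, (-1, 8)->(-4, 5): sqrt(18) = 4.242641, (-4, 5)->(-8, -2): sqrt(65) = 8.062258
Sum = 35.709524
Perimeter = 35.7095

35.7095


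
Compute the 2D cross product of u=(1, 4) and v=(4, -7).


u x v = u_x*v_y - u_y*v_x = 1*(-7) - 4*4
= (-7) - 16 = -23

-23


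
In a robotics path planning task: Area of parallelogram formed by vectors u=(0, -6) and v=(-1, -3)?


|u x v| = |0*(-3) - (-6)*(-1)|
= |0 - 6| = 6

6


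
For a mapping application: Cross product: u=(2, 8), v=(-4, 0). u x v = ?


u x v = u_x*v_y - u_y*v_x = 2*0 - 8*(-4)
= 0 - (-32) = 32

32


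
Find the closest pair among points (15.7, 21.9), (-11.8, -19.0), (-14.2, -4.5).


d(P0,P1) = 49.2855, d(P0,P2) = 39.887, d(P1,P2) = 14.6973
Closest: P1 and P2

Closest pair: (-11.8, -19.0) and (-14.2, -4.5), distance = 14.6973


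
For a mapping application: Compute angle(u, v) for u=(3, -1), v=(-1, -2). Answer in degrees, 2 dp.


u.v = -1, |u| = sqrt(10) = 3.1623, |v| = sqrt(5) = 2.2361
cos(theta) = u.v/(|u||v|) = -1/sqrt(50) = -0.141421
theta = acos(-0.141421) = 98.13 degrees

98.13 degrees


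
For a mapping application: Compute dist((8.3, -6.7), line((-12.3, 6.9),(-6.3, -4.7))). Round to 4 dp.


|cross product| = 157.36
|line direction| = sqrt(170.56) = 13.0599
Distance = 157.36/sqrt(170.56) = 12.0491

12.0491


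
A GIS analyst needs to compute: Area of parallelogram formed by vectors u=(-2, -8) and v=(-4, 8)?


|u x v| = |(-2)*8 - (-8)*(-4)|
= |(-16) - 32| = 48

48


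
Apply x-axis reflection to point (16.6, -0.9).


Reflection over x-axis: (x,y) -> (x,-y)
(16.6, -0.9) -> (16.6, 0.9)

(16.6, 0.9)


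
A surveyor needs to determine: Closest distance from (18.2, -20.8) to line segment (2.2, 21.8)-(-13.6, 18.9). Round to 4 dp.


Project P onto AB: t = 0 (clamped to [0,1])
Closest point on segment: (2.2, 21.8)
Distance: 45.5056

45.5056


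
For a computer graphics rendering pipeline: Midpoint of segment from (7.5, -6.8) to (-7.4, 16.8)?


M = ((7.5+(-7.4))/2, ((-6.8)+16.8)/2)
= (0.05, 5)

(0.05, 5)


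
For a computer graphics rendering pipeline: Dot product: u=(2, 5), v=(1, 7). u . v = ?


u . v = u_x*v_x + u_y*v_y = 2*1 + 5*7
= 2 + 35 = 37

37


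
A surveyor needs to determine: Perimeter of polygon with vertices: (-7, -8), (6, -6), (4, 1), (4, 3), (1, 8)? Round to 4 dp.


Sides: (-7, -8)->(6, -6): sqrt(173) = 13.152946, (6, -6)->(4, 1): sqrt(53) = 7.28011, (4, 1)->(4, 3): sqrt(4) = 2, (4, 3)->(1, 8): sqrt(34) = 5.830952, (1, 8)->(-7, -8): sqrt(320) = 17.888544
Sum = 46.152552
Perimeter = 46.1526

46.1526


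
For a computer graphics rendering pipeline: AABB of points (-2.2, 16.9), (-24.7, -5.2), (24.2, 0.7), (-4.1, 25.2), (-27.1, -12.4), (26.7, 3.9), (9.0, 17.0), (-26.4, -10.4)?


x range: [-27.1, 26.7]
y range: [-12.4, 25.2]
Bounding box: (-27.1,-12.4) to (26.7,25.2)

(-27.1,-12.4) to (26.7,25.2)


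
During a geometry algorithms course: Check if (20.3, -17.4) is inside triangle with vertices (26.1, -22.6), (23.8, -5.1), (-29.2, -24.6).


Cross products: AB x AP = 89.54, BC x BP = 583.65, CA x CP = 299.16
All same sign? yes

Yes, inside


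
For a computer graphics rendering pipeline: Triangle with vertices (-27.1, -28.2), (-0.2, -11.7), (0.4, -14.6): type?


Side lengths squared: AB^2=995.86, BC^2=8.77, CA^2=941.21
Sorted: [8.77, 941.21, 995.86]
By sides: Scalene, By angles: Obtuse

Scalene, Obtuse


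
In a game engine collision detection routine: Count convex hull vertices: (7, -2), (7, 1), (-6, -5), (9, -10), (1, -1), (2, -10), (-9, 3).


Convex hull vertices (CCW): (-9, 3), (-6, -5), (2, -10), (9, -10), (7, 1)
Count = 5

5


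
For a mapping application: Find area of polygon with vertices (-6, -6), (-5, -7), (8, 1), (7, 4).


Shoelace sum: ((-6)*(-7) - (-5)*(-6)) + ((-5)*1 - 8*(-7)) + (8*4 - 7*1) + (7*(-6) - (-6)*4)
= 70
Area = |70|/2 = 35

35


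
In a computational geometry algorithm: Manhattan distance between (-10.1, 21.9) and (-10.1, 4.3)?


|(-10.1)-(-10.1)| + |21.9-4.3| = 0 + 17.6 = 17.6

17.6


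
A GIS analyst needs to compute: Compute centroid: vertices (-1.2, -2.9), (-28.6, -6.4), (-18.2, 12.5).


Centroid = ((x_A+x_B+x_C)/3, (y_A+y_B+y_C)/3)
= (((-1.2)+(-28.6)+(-18.2))/3, ((-2.9)+(-6.4)+12.5)/3)
= (-16, 1.0667)

(-16, 1.0667)


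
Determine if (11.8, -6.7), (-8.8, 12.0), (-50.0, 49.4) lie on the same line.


Cross product: ((-8.8)-11.8)*(49.4-(-6.7)) - (12-(-6.7))*((-50)-11.8)
= 0

Yes, collinear


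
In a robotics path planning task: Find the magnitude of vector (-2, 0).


|u| = sqrt((-2)^2 + 0^2) = sqrt(4) = 2

2


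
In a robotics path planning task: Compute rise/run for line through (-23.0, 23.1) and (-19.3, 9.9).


slope = (y2-y1)/(x2-x1) = (9.9-23.1)/((-19.3)-(-23)) = (-13.2)/3.7 = -3.5676

-3.5676


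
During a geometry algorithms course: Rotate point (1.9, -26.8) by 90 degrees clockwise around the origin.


90° CW: (x,y) -> (y, -x)
(1.9,-26.8) -> (-26.8, -1.9)

(-26.8, -1.9)


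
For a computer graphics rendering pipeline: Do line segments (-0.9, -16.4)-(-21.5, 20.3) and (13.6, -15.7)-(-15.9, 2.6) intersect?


Cross products: d1=286, d2=-419.67, d3=-546.57, d4=159.1
d1*d2 < 0 and d3*d4 < 0? yes

Yes, they intersect


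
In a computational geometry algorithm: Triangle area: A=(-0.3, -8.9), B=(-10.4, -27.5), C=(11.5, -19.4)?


Area = |x_A(y_B-y_C) + x_B(y_C-y_A) + x_C(y_A-y_B)|/2
= |2.43 + 109.2 + 213.9|/2
= 325.53/2 = 162.765

162.765


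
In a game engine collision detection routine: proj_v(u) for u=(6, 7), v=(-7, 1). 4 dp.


u.v = -35, |v| = sqrt(50) = 7.0711
Scalar projection = u.v / |v| = -35 / sqrt(50) = -4.9497

-4.9497


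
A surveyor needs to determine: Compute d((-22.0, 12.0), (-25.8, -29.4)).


dx=-3.8, dy=-41.4
d^2 = (-3.8)^2 + (-41.4)^2 = 1728.4
d = sqrt(1728.4) = 41.574

41.574


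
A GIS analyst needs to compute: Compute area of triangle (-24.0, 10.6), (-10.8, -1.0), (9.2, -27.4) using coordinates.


Area = |x_A(y_B-y_C) + x_B(y_C-y_A) + x_C(y_A-y_B)|/2
= |(-633.6) + 410.4 + 106.72|/2
= 116.48/2 = 58.24

58.24


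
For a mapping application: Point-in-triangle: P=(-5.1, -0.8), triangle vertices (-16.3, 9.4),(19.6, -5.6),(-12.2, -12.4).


Cross products: AB x AP = -198.18, BC x BP = -320.6, CA x CP = -202.34
All same sign? yes

Yes, inside


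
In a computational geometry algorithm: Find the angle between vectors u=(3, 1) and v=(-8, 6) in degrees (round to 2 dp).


u.v = -18, |u| = sqrt(10) = 3.1623, |v| = sqrt(100) = 10
cos(theta) = u.v/(|u||v|) = -18/sqrt(1000) = -0.56921
theta = acos(-0.56921) = 124.7 degrees

124.7 degrees


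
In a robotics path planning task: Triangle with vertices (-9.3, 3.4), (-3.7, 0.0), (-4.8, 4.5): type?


Side lengths squared: AB^2=42.92, BC^2=21.46, CA^2=21.46
Sorted: [21.46, 21.46, 42.92]
By sides: Isosceles, By angles: Right

Isosceles, Right


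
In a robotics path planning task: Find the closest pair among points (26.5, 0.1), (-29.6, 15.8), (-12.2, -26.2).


d(P0,P1) = 58.2555, d(P0,P2) = 46.7908, d(P1,P2) = 45.4616
Closest: P1 and P2

Closest pair: (-29.6, 15.8) and (-12.2, -26.2), distance = 45.4616


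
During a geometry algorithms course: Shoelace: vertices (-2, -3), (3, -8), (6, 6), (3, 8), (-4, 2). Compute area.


Shoelace sum: ((-2)*(-8) - 3*(-3)) + (3*6 - 6*(-8)) + (6*8 - 3*6) + (3*2 - (-4)*8) + ((-4)*(-3) - (-2)*2)
= 175
Area = |175|/2 = 87.5

87.5


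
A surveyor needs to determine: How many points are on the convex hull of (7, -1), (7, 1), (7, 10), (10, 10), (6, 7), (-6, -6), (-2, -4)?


Convex hull vertices (CCW): (-6, -6), (7, -1), (10, 10), (7, 10)
Count = 4

4


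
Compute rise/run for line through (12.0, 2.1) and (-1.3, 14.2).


slope = (y2-y1)/(x2-x1) = (14.2-2.1)/((-1.3)-12) = 12.1/(-13.3) = -0.9098

-0.9098


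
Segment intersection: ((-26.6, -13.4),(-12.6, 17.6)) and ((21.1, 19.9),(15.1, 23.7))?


Cross products: d1=381.06, d2=141.86, d3=-1012.5, d4=-773.3
d1*d2 < 0 and d3*d4 < 0? no

No, they don't intersect


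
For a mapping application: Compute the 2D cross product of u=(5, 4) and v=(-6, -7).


u x v = u_x*v_y - u_y*v_x = 5*(-7) - 4*(-6)
= (-35) - (-24) = -11

-11


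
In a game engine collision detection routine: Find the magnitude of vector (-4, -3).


|u| = sqrt((-4)^2 + (-3)^2) = sqrt(25) = 5

5


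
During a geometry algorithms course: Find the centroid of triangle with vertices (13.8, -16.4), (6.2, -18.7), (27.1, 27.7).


Centroid = ((x_A+x_B+x_C)/3, (y_A+y_B+y_C)/3)
= ((13.8+6.2+27.1)/3, ((-16.4)+(-18.7)+27.7)/3)
= (15.7, -2.4667)

(15.7, -2.4667)


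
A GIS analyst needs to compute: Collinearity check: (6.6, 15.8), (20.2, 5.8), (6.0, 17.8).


Cross product: (20.2-6.6)*(17.8-15.8) - (5.8-15.8)*(6-6.6)
= 21.2

No, not collinear


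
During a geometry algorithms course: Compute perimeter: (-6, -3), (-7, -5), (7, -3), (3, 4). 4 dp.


Sides: (-6, -3)->(-7, -5): sqrt(5) = 2.236068, (-7, -5)->(7, -3): sqrt(200) = 14.142136, (7, -3)->(3, 4): sqrt(65) = 8.062258, (3, 4)->(-6, -3): sqrt(130) = 11.401754
Sum = 35.842216
Perimeter = 35.8422

35.8422


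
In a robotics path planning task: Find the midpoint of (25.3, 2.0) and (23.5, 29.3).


M = ((25.3+23.5)/2, (2+29.3)/2)
= (24.4, 15.65)

(24.4, 15.65)


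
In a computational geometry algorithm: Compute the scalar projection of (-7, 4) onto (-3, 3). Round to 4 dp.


u.v = 33, |v| = sqrt(18) = 4.2426
Scalar projection = u.v / |v| = 33 / sqrt(18) = 7.7782

7.7782


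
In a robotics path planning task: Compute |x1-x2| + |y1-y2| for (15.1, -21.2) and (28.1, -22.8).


|15.1-28.1| + |(-21.2)-(-22.8)| = 13 + 1.6 = 14.6

14.6


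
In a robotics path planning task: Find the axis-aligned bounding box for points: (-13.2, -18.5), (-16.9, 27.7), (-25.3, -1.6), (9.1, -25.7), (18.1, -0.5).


x range: [-25.3, 18.1]
y range: [-25.7, 27.7]
Bounding box: (-25.3,-25.7) to (18.1,27.7)

(-25.3,-25.7) to (18.1,27.7)


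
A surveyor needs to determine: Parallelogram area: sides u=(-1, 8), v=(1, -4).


|u x v| = |(-1)*(-4) - 8*1|
= |4 - 8| = 4

4


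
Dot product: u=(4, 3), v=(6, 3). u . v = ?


u . v = u_x*v_x + u_y*v_y = 4*6 + 3*3
= 24 + 9 = 33

33


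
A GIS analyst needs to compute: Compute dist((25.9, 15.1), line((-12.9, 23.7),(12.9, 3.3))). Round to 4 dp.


|cross product| = 569.64
|line direction| = sqrt(1081.8) = 32.8907
Distance = 569.64/sqrt(1081.8) = 17.3192

17.3192


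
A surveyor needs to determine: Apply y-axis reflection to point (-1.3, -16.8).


Reflection over y-axis: (x,y) -> (-x,y)
(-1.3, -16.8) -> (1.3, -16.8)

(1.3, -16.8)


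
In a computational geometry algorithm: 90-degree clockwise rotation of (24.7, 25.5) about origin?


90° CW: (x,y) -> (y, -x)
(24.7,25.5) -> (25.5, -24.7)

(25.5, -24.7)


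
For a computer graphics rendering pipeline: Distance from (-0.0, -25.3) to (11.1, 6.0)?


dx=11.1, dy=31.3
d^2 = 11.1^2 + 31.3^2 = 1102.9
d = sqrt(1102.9) = 33.2099

33.2099


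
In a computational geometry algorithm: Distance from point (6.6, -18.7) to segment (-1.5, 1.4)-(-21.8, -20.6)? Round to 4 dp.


Project P onto AB: t = 0.31 (clamped to [0,1])
Closest point on segment: (-7.7926, -5.4196)
Distance: 19.5836

19.5836


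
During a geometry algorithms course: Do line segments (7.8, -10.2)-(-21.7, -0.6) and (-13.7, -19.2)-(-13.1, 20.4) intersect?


Cross products: d1=-846, d2=327.96, d3=471.9, d4=-702.06
d1*d2 < 0 and d3*d4 < 0? yes

Yes, they intersect


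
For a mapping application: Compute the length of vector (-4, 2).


|u| = sqrt((-4)^2 + 2^2) = sqrt(20) = 4.4721

4.4721


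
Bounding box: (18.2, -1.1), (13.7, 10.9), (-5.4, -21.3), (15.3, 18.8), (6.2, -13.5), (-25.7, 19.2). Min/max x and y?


x range: [-25.7, 18.2]
y range: [-21.3, 19.2]
Bounding box: (-25.7,-21.3) to (18.2,19.2)

(-25.7,-21.3) to (18.2,19.2)


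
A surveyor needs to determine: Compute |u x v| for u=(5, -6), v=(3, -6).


|u x v| = |5*(-6) - (-6)*3|
= |(-30) - (-18)| = 12

12


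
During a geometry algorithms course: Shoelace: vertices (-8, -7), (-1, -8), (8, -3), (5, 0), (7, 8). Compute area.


Shoelace sum: ((-8)*(-8) - (-1)*(-7)) + ((-1)*(-3) - 8*(-8)) + (8*0 - 5*(-3)) + (5*8 - 7*0) + (7*(-7) - (-8)*8)
= 194
Area = |194|/2 = 97

97


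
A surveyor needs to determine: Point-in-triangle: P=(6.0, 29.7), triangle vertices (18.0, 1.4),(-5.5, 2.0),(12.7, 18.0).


Cross products: AB x AP = -657.85, BC x BP = 320.14, CA x CP = -49.21
All same sign? no

No, outside


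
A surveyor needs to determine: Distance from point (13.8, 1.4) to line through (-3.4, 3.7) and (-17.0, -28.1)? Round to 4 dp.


|cross product| = 578.24
|line direction| = sqrt(1196.2) = 34.5861
Distance = 578.24/sqrt(1196.2) = 16.7188

16.7188


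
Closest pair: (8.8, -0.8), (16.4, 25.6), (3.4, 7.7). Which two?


d(P0,P1) = 27.4722, d(P0,P2) = 10.0703, d(P1,P2) = 22.1226
Closest: P0 and P2

Closest pair: (8.8, -0.8) and (3.4, 7.7), distance = 10.0703


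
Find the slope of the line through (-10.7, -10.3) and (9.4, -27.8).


slope = (y2-y1)/(x2-x1) = ((-27.8)-(-10.3))/(9.4-(-10.7)) = (-17.5)/20.1 = -0.8706

-0.8706


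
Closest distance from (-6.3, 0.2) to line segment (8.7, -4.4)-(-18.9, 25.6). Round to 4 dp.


Project P onto AB: t = 0.3322 (clamped to [0,1])
Closest point on segment: (-0.4681, 5.5653)
Distance: 7.9245

7.9245


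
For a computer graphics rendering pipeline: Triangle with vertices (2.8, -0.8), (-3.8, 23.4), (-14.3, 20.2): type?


Side lengths squared: AB^2=629.2, BC^2=120.49, CA^2=733.41
Sorted: [120.49, 629.2, 733.41]
By sides: Scalene, By angles: Acute

Scalene, Acute


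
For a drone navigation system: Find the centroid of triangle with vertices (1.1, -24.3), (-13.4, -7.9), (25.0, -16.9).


Centroid = ((x_A+x_B+x_C)/3, (y_A+y_B+y_C)/3)
= ((1.1+(-13.4)+25)/3, ((-24.3)+(-7.9)+(-16.9))/3)
= (4.2333, -16.3667)

(4.2333, -16.3667)


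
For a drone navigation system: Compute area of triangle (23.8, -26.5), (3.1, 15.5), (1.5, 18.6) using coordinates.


Area = |x_A(y_B-y_C) + x_B(y_C-y_A) + x_C(y_A-y_B)|/2
= |(-73.78) + 139.81 + (-63)|/2
= 3.03/2 = 1.515

1.515


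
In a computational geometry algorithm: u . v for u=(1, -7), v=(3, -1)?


u . v = u_x*v_x + u_y*v_y = 1*3 + (-7)*(-1)
= 3 + 7 = 10

10


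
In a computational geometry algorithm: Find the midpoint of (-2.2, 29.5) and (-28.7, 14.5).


M = (((-2.2)+(-28.7))/2, (29.5+14.5)/2)
= (-15.45, 22)

(-15.45, 22)


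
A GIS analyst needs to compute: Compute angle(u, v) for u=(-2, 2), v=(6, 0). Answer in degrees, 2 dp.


u.v = -12, |u| = sqrt(8) = 2.8284, |v| = sqrt(36) = 6
cos(theta) = u.v/(|u||v|) = -12/sqrt(288) = -0.707107
theta = acos(-0.707107) = 135 degrees

135 degrees
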